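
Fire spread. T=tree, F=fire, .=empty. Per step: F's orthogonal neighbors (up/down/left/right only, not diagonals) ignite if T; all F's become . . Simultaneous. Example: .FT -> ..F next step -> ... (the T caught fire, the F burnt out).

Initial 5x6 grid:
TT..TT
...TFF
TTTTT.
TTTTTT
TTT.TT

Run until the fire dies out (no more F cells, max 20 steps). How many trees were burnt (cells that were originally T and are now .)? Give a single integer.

Step 1: +4 fires, +2 burnt (F count now 4)
Step 2: +2 fires, +4 burnt (F count now 2)
Step 3: +4 fires, +2 burnt (F count now 4)
Step 4: +3 fires, +4 burnt (F count now 3)
Step 5: +3 fires, +3 burnt (F count now 3)
Step 6: +2 fires, +3 burnt (F count now 2)
Step 7: +1 fires, +2 burnt (F count now 1)
Step 8: +0 fires, +1 burnt (F count now 0)
Fire out after step 8
Initially T: 21, now '.': 28
Total burnt (originally-T cells now '.'): 19

Answer: 19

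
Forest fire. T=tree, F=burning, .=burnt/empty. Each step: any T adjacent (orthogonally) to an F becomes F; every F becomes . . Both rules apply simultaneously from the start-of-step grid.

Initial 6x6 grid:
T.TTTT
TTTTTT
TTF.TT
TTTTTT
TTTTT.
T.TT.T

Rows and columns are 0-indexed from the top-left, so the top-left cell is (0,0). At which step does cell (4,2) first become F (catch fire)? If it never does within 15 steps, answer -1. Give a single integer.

Step 1: cell (4,2)='T' (+3 fires, +1 burnt)
Step 2: cell (4,2)='F' (+7 fires, +3 burnt)
  -> target ignites at step 2
Step 3: cell (4,2)='.' (+8 fires, +7 burnt)
Step 4: cell (4,2)='.' (+8 fires, +8 burnt)
Step 5: cell (4,2)='.' (+3 fires, +8 burnt)
Step 6: cell (4,2)='.' (+0 fires, +3 burnt)
  fire out at step 6

2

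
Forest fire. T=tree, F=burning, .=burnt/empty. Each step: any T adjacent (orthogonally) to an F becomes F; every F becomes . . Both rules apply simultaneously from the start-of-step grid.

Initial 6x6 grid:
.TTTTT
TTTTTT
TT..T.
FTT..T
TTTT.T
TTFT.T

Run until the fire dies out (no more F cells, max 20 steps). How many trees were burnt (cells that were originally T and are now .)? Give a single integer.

Answer: 23

Derivation:
Step 1: +6 fires, +2 burnt (F count now 6)
Step 2: +6 fires, +6 burnt (F count now 6)
Step 3: +1 fires, +6 burnt (F count now 1)
Step 4: +2 fires, +1 burnt (F count now 2)
Step 5: +2 fires, +2 burnt (F count now 2)
Step 6: +2 fires, +2 burnt (F count now 2)
Step 7: +3 fires, +2 burnt (F count now 3)
Step 8: +1 fires, +3 burnt (F count now 1)
Step 9: +0 fires, +1 burnt (F count now 0)
Fire out after step 9
Initially T: 26, now '.': 33
Total burnt (originally-T cells now '.'): 23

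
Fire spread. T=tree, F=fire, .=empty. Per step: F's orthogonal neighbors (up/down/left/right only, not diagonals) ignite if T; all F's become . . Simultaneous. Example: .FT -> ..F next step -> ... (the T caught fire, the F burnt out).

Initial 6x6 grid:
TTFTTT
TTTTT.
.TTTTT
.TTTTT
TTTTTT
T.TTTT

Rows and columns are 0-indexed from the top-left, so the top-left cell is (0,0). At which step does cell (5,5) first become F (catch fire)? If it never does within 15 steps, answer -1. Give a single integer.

Step 1: cell (5,5)='T' (+3 fires, +1 burnt)
Step 2: cell (5,5)='T' (+5 fires, +3 burnt)
Step 3: cell (5,5)='T' (+6 fires, +5 burnt)
Step 4: cell (5,5)='T' (+4 fires, +6 burnt)
Step 5: cell (5,5)='T' (+5 fires, +4 burnt)
Step 6: cell (5,5)='T' (+4 fires, +5 burnt)
Step 7: cell (5,5)='T' (+3 fires, +4 burnt)
Step 8: cell (5,5)='F' (+1 fires, +3 burnt)
  -> target ignites at step 8
Step 9: cell (5,5)='.' (+0 fires, +1 burnt)
  fire out at step 9

8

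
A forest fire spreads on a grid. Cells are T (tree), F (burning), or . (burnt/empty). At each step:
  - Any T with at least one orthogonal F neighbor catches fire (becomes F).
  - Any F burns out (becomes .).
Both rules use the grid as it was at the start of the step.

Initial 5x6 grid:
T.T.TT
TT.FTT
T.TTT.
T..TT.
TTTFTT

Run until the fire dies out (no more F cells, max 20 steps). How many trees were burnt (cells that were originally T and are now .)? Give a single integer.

Step 1: +5 fires, +2 burnt (F count now 5)
Step 2: +7 fires, +5 burnt (F count now 7)
Step 3: +2 fires, +7 burnt (F count now 2)
Step 4: +1 fires, +2 burnt (F count now 1)
Step 5: +1 fires, +1 burnt (F count now 1)
Step 6: +1 fires, +1 burnt (F count now 1)
Step 7: +2 fires, +1 burnt (F count now 2)
Step 8: +0 fires, +2 burnt (F count now 0)
Fire out after step 8
Initially T: 20, now '.': 29
Total burnt (originally-T cells now '.'): 19

Answer: 19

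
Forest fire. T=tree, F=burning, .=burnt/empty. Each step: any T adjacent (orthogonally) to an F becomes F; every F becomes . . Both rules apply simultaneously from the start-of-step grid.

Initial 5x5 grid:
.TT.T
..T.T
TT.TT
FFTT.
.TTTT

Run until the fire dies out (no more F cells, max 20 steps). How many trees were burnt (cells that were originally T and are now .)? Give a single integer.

Step 1: +4 fires, +2 burnt (F count now 4)
Step 2: +2 fires, +4 burnt (F count now 2)
Step 3: +2 fires, +2 burnt (F count now 2)
Step 4: +2 fires, +2 burnt (F count now 2)
Step 5: +1 fires, +2 burnt (F count now 1)
Step 6: +1 fires, +1 burnt (F count now 1)
Step 7: +0 fires, +1 burnt (F count now 0)
Fire out after step 7
Initially T: 15, now '.': 22
Total burnt (originally-T cells now '.'): 12

Answer: 12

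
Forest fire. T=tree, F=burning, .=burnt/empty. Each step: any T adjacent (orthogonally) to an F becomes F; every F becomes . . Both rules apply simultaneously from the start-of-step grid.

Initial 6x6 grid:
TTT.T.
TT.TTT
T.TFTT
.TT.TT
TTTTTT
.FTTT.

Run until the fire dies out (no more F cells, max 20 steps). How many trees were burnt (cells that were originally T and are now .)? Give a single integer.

Step 1: +5 fires, +2 burnt (F count now 5)
Step 2: +8 fires, +5 burnt (F count now 8)
Step 3: +6 fires, +8 burnt (F count now 6)
Step 4: +1 fires, +6 burnt (F count now 1)
Step 5: +0 fires, +1 burnt (F count now 0)
Fire out after step 5
Initially T: 26, now '.': 30
Total burnt (originally-T cells now '.'): 20

Answer: 20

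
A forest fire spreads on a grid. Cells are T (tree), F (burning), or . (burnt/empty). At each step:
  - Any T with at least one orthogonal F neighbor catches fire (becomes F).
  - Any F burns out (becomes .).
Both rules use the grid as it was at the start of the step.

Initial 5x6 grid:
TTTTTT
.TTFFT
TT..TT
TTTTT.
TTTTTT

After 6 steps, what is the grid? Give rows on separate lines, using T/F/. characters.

Step 1: 5 trees catch fire, 2 burn out
  TTTFFT
  .TF..F
  TT..FT
  TTTTT.
  TTTTTT
Step 2: 5 trees catch fire, 5 burn out
  TTF..F
  .F....
  TT...F
  TTTTF.
  TTTTTT
Step 3: 4 trees catch fire, 5 burn out
  TF....
  ......
  TF....
  TTTF..
  TTTTFT
Step 4: 6 trees catch fire, 4 burn out
  F.....
  ......
  F.....
  TFF...
  TTTF.F
Step 5: 3 trees catch fire, 6 burn out
  ......
  ......
  ......
  F.....
  TFF...
Step 6: 1 trees catch fire, 3 burn out
  ......
  ......
  ......
  ......
  F.....

......
......
......
......
F.....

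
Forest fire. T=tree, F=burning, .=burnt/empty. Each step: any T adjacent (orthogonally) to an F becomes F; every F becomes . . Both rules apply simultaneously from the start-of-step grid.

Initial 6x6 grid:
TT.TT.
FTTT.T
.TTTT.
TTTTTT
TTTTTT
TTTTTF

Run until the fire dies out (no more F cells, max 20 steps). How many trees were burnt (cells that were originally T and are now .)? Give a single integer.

Step 1: +4 fires, +2 burnt (F count now 4)
Step 2: +6 fires, +4 burnt (F count now 6)
Step 3: +6 fires, +6 burnt (F count now 6)
Step 4: +9 fires, +6 burnt (F count now 9)
Step 5: +3 fires, +9 burnt (F count now 3)
Step 6: +0 fires, +3 burnt (F count now 0)
Fire out after step 6
Initially T: 29, now '.': 35
Total burnt (originally-T cells now '.'): 28

Answer: 28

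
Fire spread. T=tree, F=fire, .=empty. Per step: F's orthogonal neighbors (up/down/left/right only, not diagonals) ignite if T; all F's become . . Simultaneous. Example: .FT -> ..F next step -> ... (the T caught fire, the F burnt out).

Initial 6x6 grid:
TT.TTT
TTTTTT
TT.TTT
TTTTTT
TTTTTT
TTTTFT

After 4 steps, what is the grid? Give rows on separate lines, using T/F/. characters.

Step 1: 3 trees catch fire, 1 burn out
  TT.TTT
  TTTTTT
  TT.TTT
  TTTTTT
  TTTTFT
  TTTF.F
Step 2: 4 trees catch fire, 3 burn out
  TT.TTT
  TTTTTT
  TT.TTT
  TTTTFT
  TTTF.F
  TTF...
Step 3: 5 trees catch fire, 4 burn out
  TT.TTT
  TTTTTT
  TT.TFT
  TTTF.F
  TTF...
  TF....
Step 4: 6 trees catch fire, 5 burn out
  TT.TTT
  TTTTFT
  TT.F.F
  TTF...
  TF....
  F.....

TT.TTT
TTTTFT
TT.F.F
TTF...
TF....
F.....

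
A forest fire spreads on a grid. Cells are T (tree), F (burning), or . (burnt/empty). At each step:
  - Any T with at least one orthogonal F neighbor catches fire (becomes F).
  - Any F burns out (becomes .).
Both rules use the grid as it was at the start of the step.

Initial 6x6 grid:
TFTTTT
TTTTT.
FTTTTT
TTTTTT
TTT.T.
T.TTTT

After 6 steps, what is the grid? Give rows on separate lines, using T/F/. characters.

Step 1: 6 trees catch fire, 2 burn out
  F.FTTT
  FFTTT.
  .FTTTT
  FTTTTT
  TTT.T.
  T.TTTT
Step 2: 5 trees catch fire, 6 burn out
  ...FTT
  ..FTT.
  ..FTTT
  .FTTTT
  FTT.T.
  T.TTTT
Step 3: 6 trees catch fire, 5 burn out
  ....FT
  ...FT.
  ...FTT
  ..FTTT
  .FT.T.
  F.TTTT
Step 4: 5 trees catch fire, 6 burn out
  .....F
  ....F.
  ....FT
  ...FTT
  ..F.T.
  ..TTTT
Step 5: 3 trees catch fire, 5 burn out
  ......
  ......
  .....F
  ....FT
  ....T.
  ..FTTT
Step 6: 3 trees catch fire, 3 burn out
  ......
  ......
  ......
  .....F
  ....F.
  ...FTT

......
......
......
.....F
....F.
...FTT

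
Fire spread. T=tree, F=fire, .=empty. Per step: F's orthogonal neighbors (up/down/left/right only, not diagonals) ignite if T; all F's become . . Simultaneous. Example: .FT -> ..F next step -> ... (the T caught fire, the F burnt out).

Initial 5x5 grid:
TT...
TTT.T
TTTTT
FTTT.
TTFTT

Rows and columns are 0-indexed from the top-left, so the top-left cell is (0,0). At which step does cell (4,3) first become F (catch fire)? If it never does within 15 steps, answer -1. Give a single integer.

Step 1: cell (4,3)='F' (+6 fires, +2 burnt)
  -> target ignites at step 1
Step 2: cell (4,3)='.' (+5 fires, +6 burnt)
Step 3: cell (4,3)='.' (+4 fires, +5 burnt)
Step 4: cell (4,3)='.' (+2 fires, +4 burnt)
Step 5: cell (4,3)='.' (+1 fires, +2 burnt)
Step 6: cell (4,3)='.' (+0 fires, +1 burnt)
  fire out at step 6

1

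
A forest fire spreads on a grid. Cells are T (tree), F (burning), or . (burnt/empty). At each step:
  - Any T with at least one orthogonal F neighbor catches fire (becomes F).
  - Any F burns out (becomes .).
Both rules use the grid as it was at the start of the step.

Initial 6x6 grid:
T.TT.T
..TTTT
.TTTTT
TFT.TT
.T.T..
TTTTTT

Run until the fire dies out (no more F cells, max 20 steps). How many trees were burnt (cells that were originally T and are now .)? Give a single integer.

Step 1: +4 fires, +1 burnt (F count now 4)
Step 2: +2 fires, +4 burnt (F count now 2)
Step 3: +4 fires, +2 burnt (F count now 4)
Step 4: +4 fires, +4 burnt (F count now 4)
Step 5: +6 fires, +4 burnt (F count now 6)
Step 6: +3 fires, +6 burnt (F count now 3)
Step 7: +1 fires, +3 burnt (F count now 1)
Step 8: +0 fires, +1 burnt (F count now 0)
Fire out after step 8
Initially T: 25, now '.': 35
Total burnt (originally-T cells now '.'): 24

Answer: 24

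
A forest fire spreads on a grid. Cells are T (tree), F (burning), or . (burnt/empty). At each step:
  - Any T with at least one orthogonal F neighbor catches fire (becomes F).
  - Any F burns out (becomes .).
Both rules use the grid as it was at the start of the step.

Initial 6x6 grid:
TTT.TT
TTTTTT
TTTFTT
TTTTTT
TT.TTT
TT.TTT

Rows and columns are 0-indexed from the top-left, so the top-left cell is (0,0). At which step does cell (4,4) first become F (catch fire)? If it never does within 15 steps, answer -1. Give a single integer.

Step 1: cell (4,4)='T' (+4 fires, +1 burnt)
Step 2: cell (4,4)='T' (+7 fires, +4 burnt)
Step 3: cell (4,4)='F' (+9 fires, +7 burnt)
  -> target ignites at step 3
Step 4: cell (4,4)='.' (+7 fires, +9 burnt)
Step 5: cell (4,4)='.' (+4 fires, +7 burnt)
Step 6: cell (4,4)='.' (+1 fires, +4 burnt)
Step 7: cell (4,4)='.' (+0 fires, +1 burnt)
  fire out at step 7

3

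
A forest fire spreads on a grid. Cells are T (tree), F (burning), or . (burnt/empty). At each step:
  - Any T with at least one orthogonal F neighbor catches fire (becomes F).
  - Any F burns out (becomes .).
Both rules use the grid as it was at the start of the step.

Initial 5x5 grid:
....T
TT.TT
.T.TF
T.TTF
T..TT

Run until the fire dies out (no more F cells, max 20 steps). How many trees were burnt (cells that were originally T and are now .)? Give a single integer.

Step 1: +4 fires, +2 burnt (F count now 4)
Step 2: +4 fires, +4 burnt (F count now 4)
Step 3: +0 fires, +4 burnt (F count now 0)
Fire out after step 3
Initially T: 13, now '.': 20
Total burnt (originally-T cells now '.'): 8

Answer: 8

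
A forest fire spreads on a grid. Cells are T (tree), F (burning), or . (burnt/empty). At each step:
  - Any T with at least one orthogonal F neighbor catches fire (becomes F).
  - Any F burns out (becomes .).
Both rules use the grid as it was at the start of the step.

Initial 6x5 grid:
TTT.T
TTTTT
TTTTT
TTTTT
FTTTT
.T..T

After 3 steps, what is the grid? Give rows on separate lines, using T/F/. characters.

Step 1: 2 trees catch fire, 1 burn out
  TTT.T
  TTTTT
  TTTTT
  FTTTT
  .FTTT
  .T..T
Step 2: 4 trees catch fire, 2 burn out
  TTT.T
  TTTTT
  FTTTT
  .FTTT
  ..FTT
  .F..T
Step 3: 4 trees catch fire, 4 burn out
  TTT.T
  FTTTT
  .FTTT
  ..FTT
  ...FT
  ....T

TTT.T
FTTTT
.FTTT
..FTT
...FT
....T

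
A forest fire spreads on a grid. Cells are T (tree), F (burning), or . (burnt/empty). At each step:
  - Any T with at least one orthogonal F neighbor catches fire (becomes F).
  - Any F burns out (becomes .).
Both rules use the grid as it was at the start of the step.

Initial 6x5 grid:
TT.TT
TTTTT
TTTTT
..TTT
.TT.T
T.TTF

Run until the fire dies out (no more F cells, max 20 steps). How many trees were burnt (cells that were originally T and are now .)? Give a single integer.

Answer: 22

Derivation:
Step 1: +2 fires, +1 burnt (F count now 2)
Step 2: +2 fires, +2 burnt (F count now 2)
Step 3: +3 fires, +2 burnt (F count now 3)
Step 4: +4 fires, +3 burnt (F count now 4)
Step 5: +3 fires, +4 burnt (F count now 3)
Step 6: +3 fires, +3 burnt (F count now 3)
Step 7: +2 fires, +3 burnt (F count now 2)
Step 8: +2 fires, +2 burnt (F count now 2)
Step 9: +1 fires, +2 burnt (F count now 1)
Step 10: +0 fires, +1 burnt (F count now 0)
Fire out after step 10
Initially T: 23, now '.': 29
Total burnt (originally-T cells now '.'): 22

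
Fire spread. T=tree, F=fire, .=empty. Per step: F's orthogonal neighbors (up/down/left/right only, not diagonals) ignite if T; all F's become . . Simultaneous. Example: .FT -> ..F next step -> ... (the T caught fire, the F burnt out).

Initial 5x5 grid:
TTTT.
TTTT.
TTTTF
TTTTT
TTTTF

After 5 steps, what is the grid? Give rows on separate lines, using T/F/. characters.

Step 1: 3 trees catch fire, 2 burn out
  TTTT.
  TTTT.
  TTTF.
  TTTTF
  TTTF.
Step 2: 4 trees catch fire, 3 burn out
  TTTT.
  TTTF.
  TTF..
  TTTF.
  TTF..
Step 3: 5 trees catch fire, 4 burn out
  TTTF.
  TTF..
  TF...
  TTF..
  TF...
Step 4: 5 trees catch fire, 5 burn out
  TTF..
  TF...
  F....
  TF...
  F....
Step 5: 3 trees catch fire, 5 burn out
  TF...
  F....
  .....
  F....
  .....

TF...
F....
.....
F....
.....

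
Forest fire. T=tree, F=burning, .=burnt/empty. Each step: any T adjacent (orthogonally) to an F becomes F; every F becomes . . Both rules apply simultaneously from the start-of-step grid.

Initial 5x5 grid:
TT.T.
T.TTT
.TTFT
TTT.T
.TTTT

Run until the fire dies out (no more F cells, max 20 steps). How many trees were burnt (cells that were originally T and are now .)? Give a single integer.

Step 1: +3 fires, +1 burnt (F count now 3)
Step 2: +6 fires, +3 burnt (F count now 6)
Step 3: +3 fires, +6 burnt (F count now 3)
Step 4: +3 fires, +3 burnt (F count now 3)
Step 5: +0 fires, +3 burnt (F count now 0)
Fire out after step 5
Initially T: 18, now '.': 22
Total burnt (originally-T cells now '.'): 15

Answer: 15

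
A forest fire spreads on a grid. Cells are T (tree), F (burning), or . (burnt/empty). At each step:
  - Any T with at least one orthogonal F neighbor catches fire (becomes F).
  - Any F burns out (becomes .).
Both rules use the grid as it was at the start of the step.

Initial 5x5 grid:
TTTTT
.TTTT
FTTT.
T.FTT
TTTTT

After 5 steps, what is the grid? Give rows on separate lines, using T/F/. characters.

Step 1: 5 trees catch fire, 2 burn out
  TTTTT
  .TTTT
  .FFT.
  F..FT
  TTFTT
Step 2: 7 trees catch fire, 5 burn out
  TTTTT
  .FFTT
  ...F.
  ....F
  FF.FT
Step 3: 4 trees catch fire, 7 burn out
  TFFTT
  ...FT
  .....
  .....
  ....F
Step 4: 3 trees catch fire, 4 burn out
  F..FT
  ....F
  .....
  .....
  .....
Step 5: 1 trees catch fire, 3 burn out
  ....F
  .....
  .....
  .....
  .....

....F
.....
.....
.....
.....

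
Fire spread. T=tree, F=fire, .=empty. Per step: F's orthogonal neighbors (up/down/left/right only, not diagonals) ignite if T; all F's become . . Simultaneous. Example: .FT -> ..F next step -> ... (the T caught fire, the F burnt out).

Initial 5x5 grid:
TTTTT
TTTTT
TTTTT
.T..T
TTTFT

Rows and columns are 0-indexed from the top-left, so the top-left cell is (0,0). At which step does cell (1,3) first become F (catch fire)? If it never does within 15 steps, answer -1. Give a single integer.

Step 1: cell (1,3)='T' (+2 fires, +1 burnt)
Step 2: cell (1,3)='T' (+2 fires, +2 burnt)
Step 3: cell (1,3)='T' (+3 fires, +2 burnt)
Step 4: cell (1,3)='T' (+3 fires, +3 burnt)
Step 5: cell (1,3)='F' (+5 fires, +3 burnt)
  -> target ignites at step 5
Step 6: cell (1,3)='.' (+4 fires, +5 burnt)
Step 7: cell (1,3)='.' (+2 fires, +4 burnt)
Step 8: cell (1,3)='.' (+0 fires, +2 burnt)
  fire out at step 8

5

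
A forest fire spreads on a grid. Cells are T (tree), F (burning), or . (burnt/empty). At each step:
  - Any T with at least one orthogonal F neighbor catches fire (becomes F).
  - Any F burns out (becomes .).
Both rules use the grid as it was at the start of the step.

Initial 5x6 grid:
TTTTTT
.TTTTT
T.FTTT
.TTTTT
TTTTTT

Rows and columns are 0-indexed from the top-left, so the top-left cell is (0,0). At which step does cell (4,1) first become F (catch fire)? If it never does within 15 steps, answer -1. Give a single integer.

Step 1: cell (4,1)='T' (+3 fires, +1 burnt)
Step 2: cell (4,1)='T' (+7 fires, +3 burnt)
Step 3: cell (4,1)='F' (+7 fires, +7 burnt)
  -> target ignites at step 3
Step 4: cell (4,1)='.' (+6 fires, +7 burnt)
Step 5: cell (4,1)='.' (+2 fires, +6 burnt)
Step 6: cell (4,1)='.' (+0 fires, +2 burnt)
  fire out at step 6

3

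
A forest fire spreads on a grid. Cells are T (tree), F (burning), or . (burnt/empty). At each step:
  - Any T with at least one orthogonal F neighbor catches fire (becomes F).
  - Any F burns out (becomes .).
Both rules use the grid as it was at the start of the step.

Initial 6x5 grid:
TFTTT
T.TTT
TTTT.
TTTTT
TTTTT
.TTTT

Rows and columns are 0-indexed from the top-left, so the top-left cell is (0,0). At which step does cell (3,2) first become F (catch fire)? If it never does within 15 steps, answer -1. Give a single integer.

Step 1: cell (3,2)='T' (+2 fires, +1 burnt)
Step 2: cell (3,2)='T' (+3 fires, +2 burnt)
Step 3: cell (3,2)='T' (+4 fires, +3 burnt)
Step 4: cell (3,2)='F' (+5 fires, +4 burnt)
  -> target ignites at step 4
Step 5: cell (3,2)='.' (+4 fires, +5 burnt)
Step 6: cell (3,2)='.' (+4 fires, +4 burnt)
Step 7: cell (3,2)='.' (+3 fires, +4 burnt)
Step 8: cell (3,2)='.' (+1 fires, +3 burnt)
Step 9: cell (3,2)='.' (+0 fires, +1 burnt)
  fire out at step 9

4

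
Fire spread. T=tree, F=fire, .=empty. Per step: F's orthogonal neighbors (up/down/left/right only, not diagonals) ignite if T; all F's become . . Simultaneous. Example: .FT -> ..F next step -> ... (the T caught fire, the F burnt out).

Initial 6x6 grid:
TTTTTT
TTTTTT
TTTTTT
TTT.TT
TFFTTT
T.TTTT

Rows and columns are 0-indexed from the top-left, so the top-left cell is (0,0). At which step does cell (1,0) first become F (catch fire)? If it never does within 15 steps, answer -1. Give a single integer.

Step 1: cell (1,0)='T' (+5 fires, +2 burnt)
Step 2: cell (1,0)='T' (+6 fires, +5 burnt)
Step 3: cell (1,0)='T' (+7 fires, +6 burnt)
Step 4: cell (1,0)='F' (+7 fires, +7 burnt)
  -> target ignites at step 4
Step 5: cell (1,0)='.' (+4 fires, +7 burnt)
Step 6: cell (1,0)='.' (+2 fires, +4 burnt)
Step 7: cell (1,0)='.' (+1 fires, +2 burnt)
Step 8: cell (1,0)='.' (+0 fires, +1 burnt)
  fire out at step 8

4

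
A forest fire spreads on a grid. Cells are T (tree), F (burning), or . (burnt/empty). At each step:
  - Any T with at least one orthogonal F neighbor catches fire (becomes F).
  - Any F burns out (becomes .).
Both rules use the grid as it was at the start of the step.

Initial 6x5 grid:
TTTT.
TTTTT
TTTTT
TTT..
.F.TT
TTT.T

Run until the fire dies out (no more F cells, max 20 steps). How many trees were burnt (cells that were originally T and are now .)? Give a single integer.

Step 1: +2 fires, +1 burnt (F count now 2)
Step 2: +5 fires, +2 burnt (F count now 5)
Step 3: +3 fires, +5 burnt (F count now 3)
Step 4: +4 fires, +3 burnt (F count now 4)
Step 5: +4 fires, +4 burnt (F count now 4)
Step 6: +2 fires, +4 burnt (F count now 2)
Step 7: +0 fires, +2 burnt (F count now 0)
Fire out after step 7
Initially T: 23, now '.': 27
Total burnt (originally-T cells now '.'): 20

Answer: 20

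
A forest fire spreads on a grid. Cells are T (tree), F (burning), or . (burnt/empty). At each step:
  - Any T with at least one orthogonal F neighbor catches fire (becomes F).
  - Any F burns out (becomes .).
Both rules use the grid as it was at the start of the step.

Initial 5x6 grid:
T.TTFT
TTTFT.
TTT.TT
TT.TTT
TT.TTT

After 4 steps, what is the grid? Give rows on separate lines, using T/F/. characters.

Step 1: 4 trees catch fire, 2 burn out
  T.TF.F
  TTF.F.
  TTT.TT
  TT.TTT
  TT.TTT
Step 2: 4 trees catch fire, 4 burn out
  T.F...
  TF....
  TTF.FT
  TT.TTT
  TT.TTT
Step 3: 4 trees catch fire, 4 burn out
  T.....
  F.....
  TF...F
  TT.TFT
  TT.TTT
Step 4: 6 trees catch fire, 4 burn out
  F.....
  ......
  F.....
  TF.F.F
  TT.TFT

F.....
......
F.....
TF.F.F
TT.TFT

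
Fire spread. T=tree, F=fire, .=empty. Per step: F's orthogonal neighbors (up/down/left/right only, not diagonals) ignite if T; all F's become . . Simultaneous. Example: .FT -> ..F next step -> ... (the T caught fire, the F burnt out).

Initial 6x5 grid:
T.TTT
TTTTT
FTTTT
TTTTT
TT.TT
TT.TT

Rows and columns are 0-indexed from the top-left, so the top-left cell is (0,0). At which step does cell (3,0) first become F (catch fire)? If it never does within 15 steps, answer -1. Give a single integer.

Step 1: cell (3,0)='F' (+3 fires, +1 burnt)
  -> target ignites at step 1
Step 2: cell (3,0)='.' (+5 fires, +3 burnt)
Step 3: cell (3,0)='.' (+5 fires, +5 burnt)
Step 4: cell (3,0)='.' (+5 fires, +5 burnt)
Step 5: cell (3,0)='.' (+4 fires, +5 burnt)
Step 6: cell (3,0)='.' (+3 fires, +4 burnt)
Step 7: cell (3,0)='.' (+1 fires, +3 burnt)
Step 8: cell (3,0)='.' (+0 fires, +1 burnt)
  fire out at step 8

1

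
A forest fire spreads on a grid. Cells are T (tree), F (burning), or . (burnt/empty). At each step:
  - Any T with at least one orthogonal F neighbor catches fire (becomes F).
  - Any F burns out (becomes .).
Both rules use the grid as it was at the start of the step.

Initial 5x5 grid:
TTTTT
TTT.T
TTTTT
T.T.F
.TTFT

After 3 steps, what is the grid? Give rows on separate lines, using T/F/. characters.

Step 1: 3 trees catch fire, 2 burn out
  TTTTT
  TTT.T
  TTTTF
  T.T..
  .TF.F
Step 2: 4 trees catch fire, 3 burn out
  TTTTT
  TTT.F
  TTTF.
  T.F..
  .F...
Step 3: 2 trees catch fire, 4 burn out
  TTTTF
  TTT..
  TTF..
  T....
  .....

TTTTF
TTT..
TTF..
T....
.....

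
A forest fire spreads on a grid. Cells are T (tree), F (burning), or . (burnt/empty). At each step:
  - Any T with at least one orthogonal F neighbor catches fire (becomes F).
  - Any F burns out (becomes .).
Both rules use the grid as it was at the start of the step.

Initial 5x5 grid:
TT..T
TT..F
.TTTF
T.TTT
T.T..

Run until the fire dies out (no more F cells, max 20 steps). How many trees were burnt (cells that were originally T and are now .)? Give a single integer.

Step 1: +3 fires, +2 burnt (F count now 3)
Step 2: +2 fires, +3 burnt (F count now 2)
Step 3: +2 fires, +2 burnt (F count now 2)
Step 4: +2 fires, +2 burnt (F count now 2)
Step 5: +2 fires, +2 burnt (F count now 2)
Step 6: +1 fires, +2 burnt (F count now 1)
Step 7: +0 fires, +1 burnt (F count now 0)
Fire out after step 7
Initially T: 14, now '.': 23
Total burnt (originally-T cells now '.'): 12

Answer: 12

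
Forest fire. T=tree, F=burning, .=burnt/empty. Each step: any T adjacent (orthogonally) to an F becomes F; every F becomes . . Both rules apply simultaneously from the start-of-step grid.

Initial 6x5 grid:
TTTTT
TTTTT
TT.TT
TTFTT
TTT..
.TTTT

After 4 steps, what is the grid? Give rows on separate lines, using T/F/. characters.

Step 1: 3 trees catch fire, 1 burn out
  TTTTT
  TTTTT
  TT.TT
  TF.FT
  TTF..
  .TTTT
Step 2: 6 trees catch fire, 3 burn out
  TTTTT
  TTTTT
  TF.FT
  F...F
  TF...
  .TFTT
Step 3: 7 trees catch fire, 6 burn out
  TTTTT
  TFTFT
  F...F
  .....
  F....
  .F.FT
Step 4: 6 trees catch fire, 7 burn out
  TFTFT
  F.F.F
  .....
  .....
  .....
  ....F

TFTFT
F.F.F
.....
.....
.....
....F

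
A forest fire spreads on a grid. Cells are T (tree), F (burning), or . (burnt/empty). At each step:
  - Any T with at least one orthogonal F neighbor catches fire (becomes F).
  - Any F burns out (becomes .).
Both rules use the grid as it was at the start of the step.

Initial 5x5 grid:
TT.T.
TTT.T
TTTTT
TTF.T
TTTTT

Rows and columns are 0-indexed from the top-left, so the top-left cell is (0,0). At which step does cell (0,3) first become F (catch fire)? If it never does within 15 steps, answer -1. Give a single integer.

Step 1: cell (0,3)='T' (+3 fires, +1 burnt)
Step 2: cell (0,3)='T' (+6 fires, +3 burnt)
Step 3: cell (0,3)='T' (+5 fires, +6 burnt)
Step 4: cell (0,3)='T' (+4 fires, +5 burnt)
Step 5: cell (0,3)='T' (+1 fires, +4 burnt)
Step 6: cell (0,3)='T' (+0 fires, +1 burnt)
  fire out at step 6
Target never catches fire within 15 steps

-1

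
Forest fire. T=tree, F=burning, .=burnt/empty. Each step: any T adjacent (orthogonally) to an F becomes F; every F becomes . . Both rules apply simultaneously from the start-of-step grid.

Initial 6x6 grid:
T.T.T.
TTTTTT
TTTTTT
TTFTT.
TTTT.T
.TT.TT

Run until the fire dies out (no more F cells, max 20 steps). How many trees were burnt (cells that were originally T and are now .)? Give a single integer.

Step 1: +4 fires, +1 burnt (F count now 4)
Step 2: +8 fires, +4 burnt (F count now 8)
Step 3: +7 fires, +8 burnt (F count now 7)
Step 4: +3 fires, +7 burnt (F count now 3)
Step 5: +3 fires, +3 burnt (F count now 3)
Step 6: +0 fires, +3 burnt (F count now 0)
Fire out after step 6
Initially T: 28, now '.': 33
Total burnt (originally-T cells now '.'): 25

Answer: 25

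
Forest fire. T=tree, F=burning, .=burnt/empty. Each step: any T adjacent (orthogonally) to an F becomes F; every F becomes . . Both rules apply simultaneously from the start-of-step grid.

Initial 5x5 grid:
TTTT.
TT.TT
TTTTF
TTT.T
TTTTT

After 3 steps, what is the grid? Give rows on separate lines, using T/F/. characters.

Step 1: 3 trees catch fire, 1 burn out
  TTTT.
  TT.TF
  TTTF.
  TTT.F
  TTTTT
Step 2: 3 trees catch fire, 3 burn out
  TTTT.
  TT.F.
  TTF..
  TTT..
  TTTTF
Step 3: 4 trees catch fire, 3 burn out
  TTTF.
  TT...
  TF...
  TTF..
  TTTF.

TTTF.
TT...
TF...
TTF..
TTTF.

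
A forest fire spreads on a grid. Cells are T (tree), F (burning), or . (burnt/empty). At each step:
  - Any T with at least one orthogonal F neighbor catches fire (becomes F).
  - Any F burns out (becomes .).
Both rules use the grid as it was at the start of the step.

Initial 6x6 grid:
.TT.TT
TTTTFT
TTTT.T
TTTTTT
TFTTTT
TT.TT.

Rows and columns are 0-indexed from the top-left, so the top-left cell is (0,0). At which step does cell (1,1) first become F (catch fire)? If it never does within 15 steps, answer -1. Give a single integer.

Step 1: cell (1,1)='T' (+7 fires, +2 burnt)
Step 2: cell (1,1)='T' (+9 fires, +7 burnt)
Step 3: cell (1,1)='F' (+8 fires, +9 burnt)
  -> target ignites at step 3
Step 4: cell (1,1)='.' (+5 fires, +8 burnt)
Step 5: cell (1,1)='.' (+0 fires, +5 burnt)
  fire out at step 5

3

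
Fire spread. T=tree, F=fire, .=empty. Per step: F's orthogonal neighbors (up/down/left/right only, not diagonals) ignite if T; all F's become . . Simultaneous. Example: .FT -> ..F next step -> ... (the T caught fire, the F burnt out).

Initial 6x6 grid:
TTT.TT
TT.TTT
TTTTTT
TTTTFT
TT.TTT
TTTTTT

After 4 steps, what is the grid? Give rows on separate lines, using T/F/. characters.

Step 1: 4 trees catch fire, 1 burn out
  TTT.TT
  TT.TTT
  TTTTFT
  TTTF.F
  TT.TFT
  TTTTTT
Step 2: 7 trees catch fire, 4 burn out
  TTT.TT
  TT.TFT
  TTTF.F
  TTF...
  TT.F.F
  TTTTFT
Step 3: 7 trees catch fire, 7 burn out
  TTT.FT
  TT.F.F
  TTF...
  TF....
  TT....
  TTTF.F
Step 4: 5 trees catch fire, 7 burn out
  TTT..F
  TT....
  TF....
  F.....
  TF....
  TTF...

TTT..F
TT....
TF....
F.....
TF....
TTF...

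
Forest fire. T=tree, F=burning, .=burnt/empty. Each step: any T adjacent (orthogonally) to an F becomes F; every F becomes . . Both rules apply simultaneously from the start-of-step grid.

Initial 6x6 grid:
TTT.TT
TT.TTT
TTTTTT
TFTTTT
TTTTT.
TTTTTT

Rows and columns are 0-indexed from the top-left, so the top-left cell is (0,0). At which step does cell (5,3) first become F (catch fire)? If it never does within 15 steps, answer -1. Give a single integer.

Step 1: cell (5,3)='T' (+4 fires, +1 burnt)
Step 2: cell (5,3)='T' (+7 fires, +4 burnt)
Step 3: cell (5,3)='T' (+7 fires, +7 burnt)
Step 4: cell (5,3)='F' (+7 fires, +7 burnt)
  -> target ignites at step 4
Step 5: cell (5,3)='.' (+3 fires, +7 burnt)
Step 6: cell (5,3)='.' (+3 fires, +3 burnt)
Step 7: cell (5,3)='.' (+1 fires, +3 burnt)
Step 8: cell (5,3)='.' (+0 fires, +1 burnt)
  fire out at step 8

4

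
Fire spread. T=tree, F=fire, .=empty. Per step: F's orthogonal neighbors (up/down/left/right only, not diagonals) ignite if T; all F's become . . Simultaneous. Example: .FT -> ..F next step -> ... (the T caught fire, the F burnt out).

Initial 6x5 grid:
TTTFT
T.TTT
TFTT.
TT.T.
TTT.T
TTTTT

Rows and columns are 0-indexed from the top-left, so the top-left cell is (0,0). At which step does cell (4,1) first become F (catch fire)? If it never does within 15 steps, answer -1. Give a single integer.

Step 1: cell (4,1)='T' (+6 fires, +2 burnt)
Step 2: cell (4,1)='F' (+7 fires, +6 burnt)
  -> target ignites at step 2
Step 3: cell (4,1)='.' (+5 fires, +7 burnt)
Step 4: cell (4,1)='.' (+2 fires, +5 burnt)
Step 5: cell (4,1)='.' (+1 fires, +2 burnt)
Step 6: cell (4,1)='.' (+1 fires, +1 burnt)
Step 7: cell (4,1)='.' (+1 fires, +1 burnt)
Step 8: cell (4,1)='.' (+0 fires, +1 burnt)
  fire out at step 8

2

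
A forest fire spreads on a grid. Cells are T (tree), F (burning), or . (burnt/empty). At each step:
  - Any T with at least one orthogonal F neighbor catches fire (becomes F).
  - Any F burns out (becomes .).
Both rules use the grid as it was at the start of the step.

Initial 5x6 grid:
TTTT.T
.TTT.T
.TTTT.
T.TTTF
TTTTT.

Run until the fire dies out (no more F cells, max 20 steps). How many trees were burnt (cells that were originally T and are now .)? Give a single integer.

Step 1: +1 fires, +1 burnt (F count now 1)
Step 2: +3 fires, +1 burnt (F count now 3)
Step 3: +3 fires, +3 burnt (F count now 3)
Step 4: +3 fires, +3 burnt (F count now 3)
Step 5: +4 fires, +3 burnt (F count now 4)
Step 6: +3 fires, +4 burnt (F count now 3)
Step 7: +2 fires, +3 burnt (F count now 2)
Step 8: +1 fires, +2 burnt (F count now 1)
Step 9: +0 fires, +1 burnt (F count now 0)
Fire out after step 9
Initially T: 22, now '.': 28
Total burnt (originally-T cells now '.'): 20

Answer: 20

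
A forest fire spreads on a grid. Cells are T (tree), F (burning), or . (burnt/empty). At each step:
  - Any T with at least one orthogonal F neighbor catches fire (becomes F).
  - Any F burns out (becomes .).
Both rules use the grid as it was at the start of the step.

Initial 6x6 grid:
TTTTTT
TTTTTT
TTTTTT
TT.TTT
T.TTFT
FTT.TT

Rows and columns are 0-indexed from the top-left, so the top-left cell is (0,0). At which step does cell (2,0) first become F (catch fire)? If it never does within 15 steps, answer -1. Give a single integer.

Step 1: cell (2,0)='T' (+6 fires, +2 burnt)
Step 2: cell (2,0)='T' (+7 fires, +6 burnt)
Step 3: cell (2,0)='F' (+5 fires, +7 burnt)
  -> target ignites at step 3
Step 4: cell (2,0)='.' (+6 fires, +5 burnt)
Step 5: cell (2,0)='.' (+5 fires, +6 burnt)
Step 6: cell (2,0)='.' (+2 fires, +5 burnt)
Step 7: cell (2,0)='.' (+0 fires, +2 burnt)
  fire out at step 7

3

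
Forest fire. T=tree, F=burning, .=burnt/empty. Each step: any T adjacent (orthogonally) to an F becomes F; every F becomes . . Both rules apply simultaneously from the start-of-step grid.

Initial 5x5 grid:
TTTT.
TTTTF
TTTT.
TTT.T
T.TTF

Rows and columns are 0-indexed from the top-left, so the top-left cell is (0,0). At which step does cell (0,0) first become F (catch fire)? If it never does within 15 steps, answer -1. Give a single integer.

Step 1: cell (0,0)='T' (+3 fires, +2 burnt)
Step 2: cell (0,0)='T' (+4 fires, +3 burnt)
Step 3: cell (0,0)='T' (+4 fires, +4 burnt)
Step 4: cell (0,0)='T' (+4 fires, +4 burnt)
Step 5: cell (0,0)='F' (+3 fires, +4 burnt)
  -> target ignites at step 5
Step 6: cell (0,0)='.' (+1 fires, +3 burnt)
Step 7: cell (0,0)='.' (+0 fires, +1 burnt)
  fire out at step 7

5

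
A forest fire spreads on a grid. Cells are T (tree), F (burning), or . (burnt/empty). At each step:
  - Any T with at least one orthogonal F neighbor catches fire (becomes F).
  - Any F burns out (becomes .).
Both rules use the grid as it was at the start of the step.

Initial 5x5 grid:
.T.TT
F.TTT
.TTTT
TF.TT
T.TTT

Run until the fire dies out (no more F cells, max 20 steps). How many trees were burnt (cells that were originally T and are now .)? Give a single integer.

Answer: 16

Derivation:
Step 1: +2 fires, +2 burnt (F count now 2)
Step 2: +2 fires, +2 burnt (F count now 2)
Step 3: +2 fires, +2 burnt (F count now 2)
Step 4: +3 fires, +2 burnt (F count now 3)
Step 5: +4 fires, +3 burnt (F count now 4)
Step 6: +3 fires, +4 burnt (F count now 3)
Step 7: +0 fires, +3 burnt (F count now 0)
Fire out after step 7
Initially T: 17, now '.': 24
Total burnt (originally-T cells now '.'): 16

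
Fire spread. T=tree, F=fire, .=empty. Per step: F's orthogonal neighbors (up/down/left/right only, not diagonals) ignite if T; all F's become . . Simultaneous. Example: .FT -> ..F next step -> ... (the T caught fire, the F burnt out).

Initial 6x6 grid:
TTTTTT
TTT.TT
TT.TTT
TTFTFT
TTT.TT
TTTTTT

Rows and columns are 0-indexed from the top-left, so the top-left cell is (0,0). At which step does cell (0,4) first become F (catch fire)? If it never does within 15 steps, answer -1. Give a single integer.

Step 1: cell (0,4)='T' (+6 fires, +2 burnt)
Step 2: cell (0,4)='T' (+9 fires, +6 burnt)
Step 3: cell (0,4)='F' (+8 fires, +9 burnt)
  -> target ignites at step 3
Step 4: cell (0,4)='.' (+6 fires, +8 burnt)
Step 5: cell (0,4)='.' (+2 fires, +6 burnt)
Step 6: cell (0,4)='.' (+0 fires, +2 burnt)
  fire out at step 6

3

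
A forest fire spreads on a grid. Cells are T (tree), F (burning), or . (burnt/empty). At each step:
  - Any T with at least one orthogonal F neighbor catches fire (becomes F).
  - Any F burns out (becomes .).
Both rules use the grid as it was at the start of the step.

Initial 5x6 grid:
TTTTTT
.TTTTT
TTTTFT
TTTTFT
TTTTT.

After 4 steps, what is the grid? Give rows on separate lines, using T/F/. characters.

Step 1: 6 trees catch fire, 2 burn out
  TTTTTT
  .TTTFT
  TTTF.F
  TTTF.F
  TTTTF.
Step 2: 6 trees catch fire, 6 burn out
  TTTTFT
  .TTF.F
  TTF...
  TTF...
  TTTF..
Step 3: 6 trees catch fire, 6 burn out
  TTTF.F
  .TF...
  TF....
  TF....
  TTF...
Step 4: 5 trees catch fire, 6 burn out
  TTF...
  .F....
  F.....
  F.....
  TF....

TTF...
.F....
F.....
F.....
TF....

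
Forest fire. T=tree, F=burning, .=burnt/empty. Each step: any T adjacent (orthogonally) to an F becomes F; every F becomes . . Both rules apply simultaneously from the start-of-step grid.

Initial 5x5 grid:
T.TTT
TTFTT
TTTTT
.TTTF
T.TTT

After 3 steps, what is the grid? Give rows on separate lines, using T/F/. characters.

Step 1: 7 trees catch fire, 2 burn out
  T.FTT
  TF.FT
  TTFTF
  .TTF.
  T.TTF
Step 2: 7 trees catch fire, 7 burn out
  T..FT
  F...F
  TF.F.
  .TF..
  T.TF.
Step 3: 5 trees catch fire, 7 burn out
  F...F
  .....
  F....
  .F...
  T.F..

F...F
.....
F....
.F...
T.F..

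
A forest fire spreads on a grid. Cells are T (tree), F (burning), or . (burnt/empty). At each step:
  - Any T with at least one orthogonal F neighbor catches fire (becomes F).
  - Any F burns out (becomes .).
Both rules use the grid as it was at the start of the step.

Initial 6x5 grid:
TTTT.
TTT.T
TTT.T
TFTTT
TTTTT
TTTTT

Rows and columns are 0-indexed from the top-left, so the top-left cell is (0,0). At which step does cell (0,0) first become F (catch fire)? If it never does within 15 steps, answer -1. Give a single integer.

Step 1: cell (0,0)='T' (+4 fires, +1 burnt)
Step 2: cell (0,0)='T' (+7 fires, +4 burnt)
Step 3: cell (0,0)='T' (+7 fires, +7 burnt)
Step 4: cell (0,0)='F' (+5 fires, +7 burnt)
  -> target ignites at step 4
Step 5: cell (0,0)='.' (+3 fires, +5 burnt)
Step 6: cell (0,0)='.' (+0 fires, +3 burnt)
  fire out at step 6

4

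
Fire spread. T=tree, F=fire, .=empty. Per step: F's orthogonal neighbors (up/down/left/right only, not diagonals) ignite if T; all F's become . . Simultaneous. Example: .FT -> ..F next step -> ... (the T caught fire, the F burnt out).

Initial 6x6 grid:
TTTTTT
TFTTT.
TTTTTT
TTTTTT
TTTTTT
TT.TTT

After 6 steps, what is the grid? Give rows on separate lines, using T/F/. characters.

Step 1: 4 trees catch fire, 1 burn out
  TFTTTT
  F.FTT.
  TFTTTT
  TTTTTT
  TTTTTT
  TT.TTT
Step 2: 6 trees catch fire, 4 burn out
  F.FTTT
  ...FT.
  F.FTTT
  TFTTTT
  TTTTTT
  TT.TTT
Step 3: 6 trees catch fire, 6 burn out
  ...FTT
  ....F.
  ...FTT
  F.FTTT
  TFTTTT
  TT.TTT
Step 4: 6 trees catch fire, 6 burn out
  ....FT
  ......
  ....FT
  ...FTT
  F.FTTT
  TF.TTT
Step 5: 5 trees catch fire, 6 burn out
  .....F
  ......
  .....F
  ....FT
  ...FTT
  F..TTT
Step 6: 3 trees catch fire, 5 burn out
  ......
  ......
  ......
  .....F
  ....FT
  ...FTT

......
......
......
.....F
....FT
...FTT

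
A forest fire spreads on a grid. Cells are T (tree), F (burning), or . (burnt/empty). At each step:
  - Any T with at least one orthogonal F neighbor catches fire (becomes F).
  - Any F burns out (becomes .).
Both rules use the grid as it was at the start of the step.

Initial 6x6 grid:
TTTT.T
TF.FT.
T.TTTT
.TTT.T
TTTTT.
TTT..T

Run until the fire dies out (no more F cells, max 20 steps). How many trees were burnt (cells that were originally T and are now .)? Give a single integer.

Step 1: +5 fires, +2 burnt (F count now 5)
Step 2: +6 fires, +5 burnt (F count now 6)
Step 3: +3 fires, +6 burnt (F count now 3)
Step 4: +4 fires, +3 burnt (F count now 4)
Step 5: +2 fires, +4 burnt (F count now 2)
Step 6: +2 fires, +2 burnt (F count now 2)
Step 7: +1 fires, +2 burnt (F count now 1)
Step 8: +0 fires, +1 burnt (F count now 0)
Fire out after step 8
Initially T: 25, now '.': 34
Total burnt (originally-T cells now '.'): 23

Answer: 23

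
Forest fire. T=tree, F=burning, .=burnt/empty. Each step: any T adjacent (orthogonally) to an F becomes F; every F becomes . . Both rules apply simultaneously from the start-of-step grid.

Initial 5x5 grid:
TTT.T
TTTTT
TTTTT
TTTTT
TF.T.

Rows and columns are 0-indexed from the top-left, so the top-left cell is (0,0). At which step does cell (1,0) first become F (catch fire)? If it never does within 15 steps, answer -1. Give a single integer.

Step 1: cell (1,0)='T' (+2 fires, +1 burnt)
Step 2: cell (1,0)='T' (+3 fires, +2 burnt)
Step 3: cell (1,0)='T' (+4 fires, +3 burnt)
Step 4: cell (1,0)='F' (+6 fires, +4 burnt)
  -> target ignites at step 4
Step 5: cell (1,0)='.' (+4 fires, +6 burnt)
Step 6: cell (1,0)='.' (+1 fires, +4 burnt)
Step 7: cell (1,0)='.' (+1 fires, +1 burnt)
Step 8: cell (1,0)='.' (+0 fires, +1 burnt)
  fire out at step 8

4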